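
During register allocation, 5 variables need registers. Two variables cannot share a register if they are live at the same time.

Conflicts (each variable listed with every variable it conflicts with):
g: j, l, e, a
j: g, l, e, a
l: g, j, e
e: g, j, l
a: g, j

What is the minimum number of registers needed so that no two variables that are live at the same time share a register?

4

g, j, l, e all conflict with each other, so at least 4 registers are needed.
4 registers suffice: register 1 → {j}; register 2 → {g}; register 3 → {e, a}; register 4 → {l}. No two conflicting variables share a register.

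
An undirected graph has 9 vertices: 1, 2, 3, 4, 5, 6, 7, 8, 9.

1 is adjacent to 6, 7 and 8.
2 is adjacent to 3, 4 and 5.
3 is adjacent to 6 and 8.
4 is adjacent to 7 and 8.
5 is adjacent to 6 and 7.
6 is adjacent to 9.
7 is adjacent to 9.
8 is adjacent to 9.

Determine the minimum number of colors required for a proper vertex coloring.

2

4 and 8 are adjacent, so at least 2 colors are needed.
One proper 2-coloring: 1=b, 2=a, 3=b, 4=b, 5=b, 6=a, 7=a, 8=a, 9=b. Every edge joins two different colors.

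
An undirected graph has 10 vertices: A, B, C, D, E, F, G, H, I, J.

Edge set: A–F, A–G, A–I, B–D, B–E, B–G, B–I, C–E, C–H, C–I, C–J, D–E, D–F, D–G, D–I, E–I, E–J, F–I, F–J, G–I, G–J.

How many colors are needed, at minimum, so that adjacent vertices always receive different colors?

4

B, D, G, I form a clique, so at least 4 colors are needed.
4 colors suffice: A=green, B=yellow, C=green, D=green, E=blue, F=blue, G=blue, H=red, I=red, J=red. No two adjacent vertices share a color.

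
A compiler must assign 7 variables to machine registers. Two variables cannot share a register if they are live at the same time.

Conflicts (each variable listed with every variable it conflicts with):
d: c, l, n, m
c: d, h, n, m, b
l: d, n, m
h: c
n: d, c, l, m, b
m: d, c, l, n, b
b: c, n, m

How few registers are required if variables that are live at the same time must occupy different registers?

d, l, n, m pairwise conflict, so at least 4 registers are needed.
4 registers suffice: register 1 → {h, n}; register 2 → {c, l}; register 3 → {m}; register 4 → {d, b}. Each listed conflict is separated.

4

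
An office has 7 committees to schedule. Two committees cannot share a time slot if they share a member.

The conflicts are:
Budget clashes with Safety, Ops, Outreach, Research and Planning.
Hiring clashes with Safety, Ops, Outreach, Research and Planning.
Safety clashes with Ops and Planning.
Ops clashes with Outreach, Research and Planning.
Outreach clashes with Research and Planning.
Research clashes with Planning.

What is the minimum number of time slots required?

Hiring, Ops, Outreach, Research, Planning are mutually in conflict, so at least 5 time slots are needed.
Using 5 time slots: Budget=4, Hiring=4, Safety=3, Ops=2, Outreach=5, Research=3, Planning=1. No two conflicting committees share a time slot.

5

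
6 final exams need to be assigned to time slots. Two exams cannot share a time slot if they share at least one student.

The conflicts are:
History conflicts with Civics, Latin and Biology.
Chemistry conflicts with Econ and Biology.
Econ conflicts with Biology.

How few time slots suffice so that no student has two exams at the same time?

3

Chemistry, Econ, Biology all conflict with each other, so at least 3 time slots are needed.
A valid assignment using 3 time slots: History=2, Civics=1, Chemistry=2, Latin=1, Econ=3, Biology=1. Each listed conflict is separated.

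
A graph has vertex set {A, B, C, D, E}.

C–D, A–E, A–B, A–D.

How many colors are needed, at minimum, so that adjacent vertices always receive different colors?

2

C and D are adjacent, so at least 2 colors are needed.
A valid assignment using 2 colors: A=1, B=2, C=1, D=2, E=2. No two adjacent vertices share a color.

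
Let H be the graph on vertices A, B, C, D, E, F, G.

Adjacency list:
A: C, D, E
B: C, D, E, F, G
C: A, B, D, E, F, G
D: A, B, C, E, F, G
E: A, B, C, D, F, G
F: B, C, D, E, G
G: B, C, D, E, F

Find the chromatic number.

6

B, C, D, E, F, G are mutually adjacent (a clique of size 6), so at least 6 colors are needed.
6 colors suffice: A=4, B=4, C=1, D=3, E=2, F=6, G=5. No two adjacent vertices share a color.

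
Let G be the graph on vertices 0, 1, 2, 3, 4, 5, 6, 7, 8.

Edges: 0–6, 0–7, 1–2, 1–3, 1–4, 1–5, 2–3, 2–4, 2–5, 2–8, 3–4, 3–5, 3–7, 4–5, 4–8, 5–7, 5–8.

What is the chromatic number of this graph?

5

1, 2, 3, 4, 5 form a clique, so at least 5 colors are needed.
5 colors suffice: color red → {0, 5}; color blue → {3, 6, 8}; color green → {2, 7}; color yellow → {4}; color purple → {1}. Each edge has distinct colors on its endpoints.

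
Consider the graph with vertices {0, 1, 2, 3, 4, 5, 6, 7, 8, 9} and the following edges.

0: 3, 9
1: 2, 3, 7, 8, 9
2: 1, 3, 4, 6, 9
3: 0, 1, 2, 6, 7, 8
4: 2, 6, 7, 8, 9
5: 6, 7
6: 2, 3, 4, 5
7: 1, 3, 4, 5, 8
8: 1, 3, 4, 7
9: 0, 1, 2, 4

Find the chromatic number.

4

1, 3, 7, 8 are mutually adjacent (a clique of size 4), so at least 4 colors are needed.
One proper 4-coloring: 0=b, 1=c, 2=b, 3=a, 4=a, 5=a, 6=c, 7=b, 8=d, 9=d. Each edge has distinct colors on its endpoints.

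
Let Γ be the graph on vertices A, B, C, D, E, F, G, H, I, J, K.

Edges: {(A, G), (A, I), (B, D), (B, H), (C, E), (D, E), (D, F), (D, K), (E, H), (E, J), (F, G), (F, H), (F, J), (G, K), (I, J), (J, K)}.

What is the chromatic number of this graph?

3

The cycle I-J-F-G-A-I has odd length 5, so it cannot be 2-colored; at least 3 colors are needed.
One proper 3-coloring: A=3, B=2, C=1, D=1, E=2, F=2, G=1, H=1, I=2, J=1, K=2. Every edge joins two different colors.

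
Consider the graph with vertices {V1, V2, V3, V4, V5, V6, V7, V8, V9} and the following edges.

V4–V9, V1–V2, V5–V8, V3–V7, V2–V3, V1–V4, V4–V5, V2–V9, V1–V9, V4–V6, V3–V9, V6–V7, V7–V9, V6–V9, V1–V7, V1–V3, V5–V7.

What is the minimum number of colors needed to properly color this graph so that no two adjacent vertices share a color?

4

V1, V2, V3, V9 form a clique, so at least 4 colors are needed.
4 colors suffice: color R → {V5, V9}; color B → {V1, V6, V8}; color G → {V2, V4, V7}; color Y → {V3}. No two adjacent vertices share a color.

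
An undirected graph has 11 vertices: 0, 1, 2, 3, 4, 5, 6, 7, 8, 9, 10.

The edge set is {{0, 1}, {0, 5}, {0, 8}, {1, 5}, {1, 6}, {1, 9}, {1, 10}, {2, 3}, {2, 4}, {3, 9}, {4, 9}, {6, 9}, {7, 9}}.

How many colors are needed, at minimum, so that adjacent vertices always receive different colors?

1, 6, 9 are pairwise adjacent, so at least 3 colors are needed.
3 colors suffice: color a → {0, 2, 9, 10}; color b → {1, 3, 4, 7, 8}; color c → {5, 6}. Every edge joins two different colors.

3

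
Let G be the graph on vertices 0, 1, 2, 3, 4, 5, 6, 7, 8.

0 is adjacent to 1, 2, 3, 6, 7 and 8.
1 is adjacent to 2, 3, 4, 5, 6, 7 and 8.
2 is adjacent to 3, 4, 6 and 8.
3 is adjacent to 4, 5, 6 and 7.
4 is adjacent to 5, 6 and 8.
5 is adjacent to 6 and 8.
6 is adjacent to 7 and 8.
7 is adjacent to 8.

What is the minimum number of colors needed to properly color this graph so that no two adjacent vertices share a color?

5

0, 1, 6, 7, 8 are mutually adjacent (a clique of size 5), so at least 5 colors are needed.
5 colors suffice: 0=d, 1=b, 2=e, 3=c, 4=d, 5=e, 6=a, 7=e, 8=c. Every edge joins two different colors.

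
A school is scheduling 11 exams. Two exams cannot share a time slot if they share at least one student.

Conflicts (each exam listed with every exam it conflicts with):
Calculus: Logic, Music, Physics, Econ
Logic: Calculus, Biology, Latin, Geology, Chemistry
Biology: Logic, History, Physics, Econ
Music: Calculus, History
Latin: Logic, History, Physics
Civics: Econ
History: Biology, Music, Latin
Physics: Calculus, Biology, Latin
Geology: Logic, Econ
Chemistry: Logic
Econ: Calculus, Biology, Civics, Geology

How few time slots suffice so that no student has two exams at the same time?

3

The cycle Calculus-Music-History-Biology-Logic-Calculus has odd length 5, so it cannot be 2-colored; at least 3 time slots are needed.
Using 3 time slots: Calculus=2, Logic=1, Biology=2, Music=3, Latin=2, Civics=2, History=1, Physics=1, Geology=2, Chemistry=2, Econ=1. Each listed conflict is separated.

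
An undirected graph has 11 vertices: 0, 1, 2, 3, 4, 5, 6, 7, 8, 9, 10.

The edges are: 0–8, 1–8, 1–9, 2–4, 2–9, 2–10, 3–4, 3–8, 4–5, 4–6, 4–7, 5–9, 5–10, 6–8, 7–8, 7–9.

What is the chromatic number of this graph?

2

4 and 5 are adjacent, so at least 2 colors are needed.
2 colors suffice: color red → {4, 8, 9, 10}; color blue → {0, 1, 2, 3, 5, 6, 7}. Each edge has distinct colors on its endpoints.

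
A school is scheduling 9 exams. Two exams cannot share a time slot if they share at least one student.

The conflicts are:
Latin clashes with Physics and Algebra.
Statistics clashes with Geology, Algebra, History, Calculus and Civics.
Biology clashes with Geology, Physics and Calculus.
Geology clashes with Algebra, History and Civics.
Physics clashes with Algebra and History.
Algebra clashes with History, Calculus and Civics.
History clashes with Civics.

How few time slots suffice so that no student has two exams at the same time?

Statistics, Geology, Algebra, History, Civics all conflict with each other, so at least 5 time slots are needed.
A valid assignment using 5 time slots: Latin=2, Statistics=4, Biology=1, Geology=3, Physics=3, Algebra=1, History=2, Calculus=2, Civics=5. Each listed conflict is separated.

5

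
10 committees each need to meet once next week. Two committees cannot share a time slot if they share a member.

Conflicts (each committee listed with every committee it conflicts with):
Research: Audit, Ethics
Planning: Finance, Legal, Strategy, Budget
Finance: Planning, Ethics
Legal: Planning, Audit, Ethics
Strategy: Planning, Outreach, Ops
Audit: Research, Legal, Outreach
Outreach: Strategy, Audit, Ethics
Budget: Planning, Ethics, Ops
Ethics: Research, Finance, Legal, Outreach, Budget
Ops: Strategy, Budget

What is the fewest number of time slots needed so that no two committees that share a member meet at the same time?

The cycle Outreach-Ethics-Legal-Planning-Strategy-Outreach has odd length 5, so it cannot be 2-colored; at least 3 time slots are needed.
Using 3 time slots: Research=2, Planning=1, Finance=2, Legal=2, Strategy=3, Audit=1, Outreach=2, Budget=2, Ethics=1, Ops=1. Each listed conflict is separated.

3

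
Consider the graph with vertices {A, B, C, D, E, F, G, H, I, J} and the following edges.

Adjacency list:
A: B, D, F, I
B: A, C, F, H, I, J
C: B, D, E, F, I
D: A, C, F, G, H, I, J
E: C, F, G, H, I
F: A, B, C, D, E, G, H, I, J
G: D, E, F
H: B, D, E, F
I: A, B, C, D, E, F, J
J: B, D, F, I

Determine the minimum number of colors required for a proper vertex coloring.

A, B, F, I are pairwise adjacent (a clique of size 4), so at least 4 colors are needed.
4 colors suffice: color 1 → {F}; color 2 → {G, H, I}; color 3 → {B, D, E}; color 4 → {A, C, J}. No two adjacent vertices share a color.

4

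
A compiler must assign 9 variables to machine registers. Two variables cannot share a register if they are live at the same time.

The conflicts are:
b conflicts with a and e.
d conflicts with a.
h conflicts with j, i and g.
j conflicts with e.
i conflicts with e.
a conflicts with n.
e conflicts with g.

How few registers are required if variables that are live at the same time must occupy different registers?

2

e and g conflict, so at least 2 registers are needed.
2 registers suffice: b=2, d=2, h=1, j=2, i=2, a=1, e=1, n=2, g=2. Each listed conflict is separated.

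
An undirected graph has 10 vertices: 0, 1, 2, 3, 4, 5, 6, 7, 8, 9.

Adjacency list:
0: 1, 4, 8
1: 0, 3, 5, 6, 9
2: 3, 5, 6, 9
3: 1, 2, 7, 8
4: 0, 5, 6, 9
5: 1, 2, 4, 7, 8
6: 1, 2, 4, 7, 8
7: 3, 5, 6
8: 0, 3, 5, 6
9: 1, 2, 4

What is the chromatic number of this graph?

2

5 and 7 are adjacent, so at least 2 colors are needed.
One proper 2-coloring: 0=red, 1=blue, 2=blue, 3=red, 4=blue, 5=red, 6=red, 7=blue, 8=blue, 9=red. Every edge joins two different colors.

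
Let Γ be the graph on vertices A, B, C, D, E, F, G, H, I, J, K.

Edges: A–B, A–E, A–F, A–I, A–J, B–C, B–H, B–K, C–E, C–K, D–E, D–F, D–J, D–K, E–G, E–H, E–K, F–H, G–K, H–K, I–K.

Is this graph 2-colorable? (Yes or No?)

No

D, E, K form a triangle, so at least 3 colors are needed.
So 2 colors are not enough.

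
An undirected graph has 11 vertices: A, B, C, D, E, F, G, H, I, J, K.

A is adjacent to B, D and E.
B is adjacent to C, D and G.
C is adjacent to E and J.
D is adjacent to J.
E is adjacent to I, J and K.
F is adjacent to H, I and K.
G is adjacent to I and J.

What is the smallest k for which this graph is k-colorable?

3

A, B, D are mutually adjacent, so at least 3 colors are needed.
A valid assignment using 3 colors: A=2, B=1, C=3, D=3, E=1, F=1, G=3, H=2, I=2, J=2, K=2. No two adjacent vertices share a color.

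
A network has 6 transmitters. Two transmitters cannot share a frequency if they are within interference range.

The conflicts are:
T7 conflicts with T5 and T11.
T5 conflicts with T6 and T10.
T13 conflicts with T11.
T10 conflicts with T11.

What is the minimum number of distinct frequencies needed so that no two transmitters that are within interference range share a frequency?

T5 and T10 conflict, so at least 2 frequencies are needed.
2 frequencies suffice: frequency 1 → {T5, T11}; frequency 2 → {T7, T6, T13, T10}. No two conflicting transmitters share a frequency.

2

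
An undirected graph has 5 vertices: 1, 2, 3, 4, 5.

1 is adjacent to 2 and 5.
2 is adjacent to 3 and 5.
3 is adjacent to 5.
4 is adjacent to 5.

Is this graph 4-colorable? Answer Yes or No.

The chromatic number is 3. 2, 3, 5 are mutually adjacent, so at least 3 colors are needed.
One proper 3-coloring: 1=c, 2=b, 3=c, 4=b, 5=a.
Since 4 ≥ 3, a proper 4-coloring certainly exists.

Yes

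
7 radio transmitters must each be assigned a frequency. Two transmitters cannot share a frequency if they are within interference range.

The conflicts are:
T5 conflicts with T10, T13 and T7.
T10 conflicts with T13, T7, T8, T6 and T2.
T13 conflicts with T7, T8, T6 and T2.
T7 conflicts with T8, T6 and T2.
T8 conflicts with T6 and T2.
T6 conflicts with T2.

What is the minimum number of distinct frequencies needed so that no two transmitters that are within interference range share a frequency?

T10, T13, T7, T8, T6, T2 pairwise conflict, so at least 6 frequencies are needed.
6 frequencies suffice: frequency 1 → {T13}; frequency 2 → {T7}; frequency 3 → {T10}; frequency 4 → {T5, T6}; frequency 5 → {T2}; frequency 6 → {T8}. No two conflicting transmitters share a frequency.

6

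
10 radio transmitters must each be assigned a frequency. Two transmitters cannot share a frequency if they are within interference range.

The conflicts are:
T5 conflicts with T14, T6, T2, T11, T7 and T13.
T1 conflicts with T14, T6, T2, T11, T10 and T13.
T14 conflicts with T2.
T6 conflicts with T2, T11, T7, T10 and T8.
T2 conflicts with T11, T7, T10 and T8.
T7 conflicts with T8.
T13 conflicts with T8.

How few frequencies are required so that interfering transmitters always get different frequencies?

T5, T6, T2, T11 pairwise conflict, so at least 4 frequencies are needed.
4 frequencies suffice: frequency 1 → {T2, T13}; frequency 2 → {T14, T6}; frequency 3 → {T5, T1, T8}; frequency 4 → {T11, T7, T10}. Each listed conflict is separated.

4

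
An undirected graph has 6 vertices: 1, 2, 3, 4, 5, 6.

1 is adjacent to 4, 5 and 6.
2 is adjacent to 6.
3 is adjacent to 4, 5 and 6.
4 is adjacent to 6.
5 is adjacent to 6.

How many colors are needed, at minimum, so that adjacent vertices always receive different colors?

3

3, 5, 6 form a triangle, so at least 3 colors are needed.
3 colors suffice: 1=green, 2=blue, 3=green, 4=blue, 5=blue, 6=red. Every edge joins two different colors.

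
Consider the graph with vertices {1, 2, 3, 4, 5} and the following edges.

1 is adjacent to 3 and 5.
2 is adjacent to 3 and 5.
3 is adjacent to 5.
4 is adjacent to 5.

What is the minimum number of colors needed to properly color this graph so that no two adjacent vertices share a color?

1, 3, 5 are pairwise adjacent, so at least 3 colors are needed.
3 colors suffice: color red → {5}; color blue → {3, 4}; color green → {1, 2}. Each edge has distinct colors on its endpoints.

3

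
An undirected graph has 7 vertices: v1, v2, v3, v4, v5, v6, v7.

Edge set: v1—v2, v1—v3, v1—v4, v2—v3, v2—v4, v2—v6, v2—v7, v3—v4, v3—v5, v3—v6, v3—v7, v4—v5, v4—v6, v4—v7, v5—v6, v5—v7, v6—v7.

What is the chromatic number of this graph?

v2, v3, v4, v6, v7 are mutually adjacent (a clique of size 5), so at least 5 colors are needed.
A valid assignment using 5 colors: v1=4, v2=3, v3=1, v4=2, v5=3, v6=5, v7=4. No two adjacent vertices share a color.

5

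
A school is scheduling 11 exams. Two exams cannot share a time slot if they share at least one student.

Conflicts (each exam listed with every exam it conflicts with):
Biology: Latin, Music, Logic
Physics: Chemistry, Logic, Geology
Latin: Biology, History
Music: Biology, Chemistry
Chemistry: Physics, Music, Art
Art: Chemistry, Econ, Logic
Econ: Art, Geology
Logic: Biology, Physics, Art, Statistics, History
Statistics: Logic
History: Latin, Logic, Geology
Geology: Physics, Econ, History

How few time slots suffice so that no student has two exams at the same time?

3

The cycle Art-Logic-History-Geology-Econ-Art has odd length 5, so it cannot be 2-colored; at least 3 time slots are needed.
Using 3 time slots: Biology=2, Physics=2, Latin=1, Music=3, Chemistry=1, Art=2, Econ=3, Logic=1, Statistics=2, History=2, Geology=1. No two conflicting exams share a time slot.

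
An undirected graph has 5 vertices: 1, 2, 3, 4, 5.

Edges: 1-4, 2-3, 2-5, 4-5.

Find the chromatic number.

1 and 4 are adjacent, so at least 2 colors are needed.
2 colors suffice: color red → {2, 4}; color blue → {1, 3, 5}. No two adjacent vertices share a color.

2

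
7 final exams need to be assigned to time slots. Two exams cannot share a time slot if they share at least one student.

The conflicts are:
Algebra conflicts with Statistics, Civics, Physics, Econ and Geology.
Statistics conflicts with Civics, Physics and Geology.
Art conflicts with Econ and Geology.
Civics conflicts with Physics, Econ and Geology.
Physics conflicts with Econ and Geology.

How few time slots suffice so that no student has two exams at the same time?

5

Algebra, Statistics, Civics, Physics, Geology all conflict with each other, so at least 5 time slots are needed.
Using 5 time slots: Algebra=4, Statistics=5, Art=1, Civics=2, Physics=1, Econ=3, Geology=3. No two conflicting exams share a time slot.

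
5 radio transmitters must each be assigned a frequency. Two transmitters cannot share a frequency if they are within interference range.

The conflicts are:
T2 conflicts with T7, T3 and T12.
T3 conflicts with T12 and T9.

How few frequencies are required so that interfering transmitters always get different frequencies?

3

T2, T3, T12 are mutually in conflict, so at least 3 frequencies are needed.
3 frequencies suffice: frequency 1 → {T2, T9}; frequency 2 → {T7, T3}; frequency 3 → {T12}. No two conflicting transmitters share a frequency.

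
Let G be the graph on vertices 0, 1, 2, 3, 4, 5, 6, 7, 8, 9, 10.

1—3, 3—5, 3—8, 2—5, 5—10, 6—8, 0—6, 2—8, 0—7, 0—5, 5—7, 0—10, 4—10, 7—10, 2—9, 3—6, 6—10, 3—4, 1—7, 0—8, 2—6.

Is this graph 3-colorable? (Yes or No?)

No

0, 5, 7, 10 form a clique, so at least 4 colors are needed.
So 3 colors are not enough.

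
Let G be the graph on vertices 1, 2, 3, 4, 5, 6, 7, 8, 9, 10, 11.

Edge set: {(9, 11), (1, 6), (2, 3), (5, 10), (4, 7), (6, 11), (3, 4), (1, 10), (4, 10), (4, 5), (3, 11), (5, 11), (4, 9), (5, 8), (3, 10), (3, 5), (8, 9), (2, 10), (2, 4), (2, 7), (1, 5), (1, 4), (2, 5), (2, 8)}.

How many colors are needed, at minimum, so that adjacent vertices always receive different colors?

2, 3, 4, 5, 10 are mutually adjacent (a clique of size 5), so at least 5 colors are needed.
5 colors suffice: 1=c, 2=c, 3=d, 4=a, 5=b, 6=b, 7=b, 8=a, 9=b, 10=e, 11=a. Each edge has distinct colors on its endpoints.

5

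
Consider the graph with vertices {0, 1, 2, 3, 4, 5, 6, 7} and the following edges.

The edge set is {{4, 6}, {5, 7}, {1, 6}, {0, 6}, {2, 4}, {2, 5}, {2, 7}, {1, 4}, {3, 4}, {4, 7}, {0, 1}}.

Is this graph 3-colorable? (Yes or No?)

Yes

The chromatic number is 3. 0, 1, 6 are mutually adjacent, so at least 3 colors are needed.
3 colors suffice: color red → {0, 4, 5}; color blue → {2, 3, 6}; color green → {1, 7}.
That is already a proper 3-coloring.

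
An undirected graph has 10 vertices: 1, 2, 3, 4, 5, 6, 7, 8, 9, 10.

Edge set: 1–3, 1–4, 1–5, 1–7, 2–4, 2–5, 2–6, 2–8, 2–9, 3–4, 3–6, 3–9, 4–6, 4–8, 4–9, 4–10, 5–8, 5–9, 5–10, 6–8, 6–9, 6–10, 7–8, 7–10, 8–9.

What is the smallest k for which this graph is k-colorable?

2, 4, 6, 8, 9 are pairwise adjacent (a clique of size 5), so at least 5 colors are needed.
5 colors suffice: color red → {4, 5, 7}; color blue → {1, 6}; color green → {3, 8, 10}; color yellow → {9}; color purple → {2}. Each edge has distinct colors on its endpoints.

5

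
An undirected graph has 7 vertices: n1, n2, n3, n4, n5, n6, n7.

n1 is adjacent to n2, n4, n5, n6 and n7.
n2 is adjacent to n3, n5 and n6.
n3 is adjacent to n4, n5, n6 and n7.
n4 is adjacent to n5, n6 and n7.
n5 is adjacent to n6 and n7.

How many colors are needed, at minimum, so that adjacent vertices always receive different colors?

4

n1, n4, n5, n7 are mutually adjacent (a clique of size 4), so at least 4 colors are needed.
One proper 4-coloring: n1=3, n2=4, n3=3, n4=4, n5=1, n6=2, n7=2. Each edge has distinct colors on its endpoints.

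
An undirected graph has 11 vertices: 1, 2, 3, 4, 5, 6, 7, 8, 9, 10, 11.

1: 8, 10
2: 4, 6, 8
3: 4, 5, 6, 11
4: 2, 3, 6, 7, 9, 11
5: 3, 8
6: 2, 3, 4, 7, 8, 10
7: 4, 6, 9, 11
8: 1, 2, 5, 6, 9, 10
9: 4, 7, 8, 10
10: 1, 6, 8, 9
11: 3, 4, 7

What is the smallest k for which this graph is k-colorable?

3

6, 8, 10 form a triangle, so at least 3 colors are needed.
One proper 3-coloring: 1=a, 2=c, 3=c, 4=b, 5=a, 6=a, 7=c, 8=b, 9=a, 10=c, 11=a. Every edge joins two different colors.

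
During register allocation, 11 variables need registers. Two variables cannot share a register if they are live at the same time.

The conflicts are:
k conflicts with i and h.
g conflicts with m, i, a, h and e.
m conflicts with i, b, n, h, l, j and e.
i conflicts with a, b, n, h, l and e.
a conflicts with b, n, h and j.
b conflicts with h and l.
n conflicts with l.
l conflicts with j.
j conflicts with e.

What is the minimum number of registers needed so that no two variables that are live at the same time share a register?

m, i, b, l pairwise conflict, so at least 4 registers are needed.
4 registers suffice: register 1 → {i, j}; register 2 → {k, m, a}; register 3 → {h, l, e}; register 4 → {g, b, n}. Each listed conflict is separated.

4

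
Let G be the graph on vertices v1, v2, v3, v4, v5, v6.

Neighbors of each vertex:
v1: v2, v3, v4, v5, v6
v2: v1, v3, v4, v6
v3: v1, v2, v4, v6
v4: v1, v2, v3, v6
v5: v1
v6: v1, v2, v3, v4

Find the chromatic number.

v1, v2, v3, v4, v6 are pairwise adjacent (a clique of size 5), so at least 5 colors are needed.
5 colors suffice: color red → {v1}; color blue → {v2, v5}; color green → {v4}; color yellow → {v3}; color purple → {v6}. Each edge has distinct colors on its endpoints.

5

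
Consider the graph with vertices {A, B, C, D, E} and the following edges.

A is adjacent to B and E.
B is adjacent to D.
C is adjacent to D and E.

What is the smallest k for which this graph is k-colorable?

3

The cycle C-D-B-A-E-C has odd length 5, so it cannot be 2-colored; at least 3 colors are needed.
3 colors suffice: color 1 → {B, C}; color 2 → {D, E}; color 3 → {A}. Every edge joins two different colors.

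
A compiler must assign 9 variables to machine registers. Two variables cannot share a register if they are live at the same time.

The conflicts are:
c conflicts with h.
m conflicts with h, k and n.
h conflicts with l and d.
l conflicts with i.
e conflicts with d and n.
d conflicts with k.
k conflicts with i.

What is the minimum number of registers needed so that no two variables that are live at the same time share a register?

3

The cycle m-h-d-e-n-m has odd length 5, so it cannot be 2-colored; at least 3 registers are needed.
Using 3 registers: c=2, m=2, h=1, l=3, e=1, d=2, k=1, n=3, i=2. No two conflicting variables share a register.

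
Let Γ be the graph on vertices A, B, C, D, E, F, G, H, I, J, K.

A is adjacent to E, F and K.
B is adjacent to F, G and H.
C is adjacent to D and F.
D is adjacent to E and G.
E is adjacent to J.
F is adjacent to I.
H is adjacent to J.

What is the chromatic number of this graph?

The cycle D-G-B-F-C-D has odd length 5, so it cannot be 2-colored; at least 3 colors are needed.
A valid assignment using 3 colors: A=2, B=2, C=3, D=2, E=1, F=1, G=1, H=1, I=2, J=2, K=1. Each edge has distinct colors on its endpoints.

3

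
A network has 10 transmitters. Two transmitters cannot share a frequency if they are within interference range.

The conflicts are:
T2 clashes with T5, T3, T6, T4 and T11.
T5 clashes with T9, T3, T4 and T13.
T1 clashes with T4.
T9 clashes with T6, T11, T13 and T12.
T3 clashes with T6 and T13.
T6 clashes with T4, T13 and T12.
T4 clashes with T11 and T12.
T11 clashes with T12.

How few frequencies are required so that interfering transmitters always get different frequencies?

3

T2, T6, T4 are mutually in conflict, so at least 3 frequencies are needed.
3 frequencies suffice: frequency 1 → {T9, T3, T4}; frequency 2 → {T5, T1, T6, T11}; frequency 3 → {T2, T13, T12}. Each listed conflict is separated.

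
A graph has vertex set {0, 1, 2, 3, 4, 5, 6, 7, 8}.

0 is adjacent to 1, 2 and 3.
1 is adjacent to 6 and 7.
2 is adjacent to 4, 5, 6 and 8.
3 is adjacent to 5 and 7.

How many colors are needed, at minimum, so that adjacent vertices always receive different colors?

2

0 and 1 are adjacent, so at least 2 colors are needed.
One proper 2-coloring: 0=blue, 1=red, 2=red, 3=red, 4=blue, 5=blue, 6=blue, 7=blue, 8=blue. No two adjacent vertices share a color.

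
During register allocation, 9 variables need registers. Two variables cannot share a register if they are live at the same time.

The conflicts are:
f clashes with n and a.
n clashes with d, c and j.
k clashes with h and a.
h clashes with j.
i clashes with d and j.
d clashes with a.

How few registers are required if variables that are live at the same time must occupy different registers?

n and c conflict, so at least 2 registers are needed.
A valid assignment using 2 registers: f=2, n=1, k=2, h=1, i=1, d=2, c=2, j=2, a=1. Every pair that conflicts lands in different registers.

2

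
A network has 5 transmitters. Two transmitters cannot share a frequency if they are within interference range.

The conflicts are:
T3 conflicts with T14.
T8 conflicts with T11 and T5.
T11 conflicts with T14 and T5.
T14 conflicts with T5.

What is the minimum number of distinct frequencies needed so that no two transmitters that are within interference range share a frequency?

3

T8, T11, T5 all conflict with each other, so at least 3 frequencies are needed.
Using 3 frequencies: T3=1, T8=2, T11=1, T14=2, T5=3. Every pair that conflicts lands in different frequencies.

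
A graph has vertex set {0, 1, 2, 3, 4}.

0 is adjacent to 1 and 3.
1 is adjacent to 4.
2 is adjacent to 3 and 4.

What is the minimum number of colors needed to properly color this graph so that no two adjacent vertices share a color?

The cycle 4-1-0-3-2-4 has odd length 5, so it cannot be 2-colored; at least 3 colors are needed.
A valid assignment using 3 colors: 0=red, 1=blue, 2=blue, 3=green, 4=red. No two adjacent vertices share a color.

3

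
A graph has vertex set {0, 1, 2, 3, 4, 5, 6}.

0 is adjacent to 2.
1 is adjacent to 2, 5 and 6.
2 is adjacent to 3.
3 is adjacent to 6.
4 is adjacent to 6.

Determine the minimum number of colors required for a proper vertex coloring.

1 and 5 are adjacent, so at least 2 colors are needed.
A valid assignment using 2 colors: 0=blue, 1=blue, 2=red, 3=blue, 4=blue, 5=red, 6=red. No two adjacent vertices share a color.

2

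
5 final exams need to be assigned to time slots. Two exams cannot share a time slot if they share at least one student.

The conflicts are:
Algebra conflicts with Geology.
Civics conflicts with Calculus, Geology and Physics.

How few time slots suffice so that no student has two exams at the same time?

2

Algebra and Geology conflict, so at least 2 time slots are needed.
2 time slots suffice: Algebra=1, Civics=1, Calculus=2, Geology=2, Physics=2. Every pair that conflicts lands in different time slots.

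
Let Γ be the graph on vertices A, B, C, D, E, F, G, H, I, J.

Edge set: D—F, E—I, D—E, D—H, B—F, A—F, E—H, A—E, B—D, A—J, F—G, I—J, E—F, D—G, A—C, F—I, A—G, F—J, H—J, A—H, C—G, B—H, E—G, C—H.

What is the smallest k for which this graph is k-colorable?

4

D, E, F, G are pairwise adjacent (a clique of size 4), so at least 4 colors are needed.
One proper 4-coloring: A=green, B=blue, C=blue, D=green, E=blue, F=red, G=yellow, H=red, I=green, J=blue. Every edge joins two different colors.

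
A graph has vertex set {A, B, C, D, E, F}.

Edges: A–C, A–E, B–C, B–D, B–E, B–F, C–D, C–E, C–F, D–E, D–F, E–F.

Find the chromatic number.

B, C, D, E, F are mutually adjacent (a clique of size 5), so at least 5 colors are needed.
5 colors suffice: A=3, B=3, C=1, D=4, E=2, F=5. Each edge has distinct colors on its endpoints.

5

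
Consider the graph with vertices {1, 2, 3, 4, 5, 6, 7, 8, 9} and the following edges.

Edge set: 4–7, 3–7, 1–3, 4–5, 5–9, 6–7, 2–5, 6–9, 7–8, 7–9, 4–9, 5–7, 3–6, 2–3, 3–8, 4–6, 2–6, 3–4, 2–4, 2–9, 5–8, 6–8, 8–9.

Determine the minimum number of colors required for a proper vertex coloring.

2, 4, 6, 9 form a clique, so at least 4 colors are needed.
4 colors suffice: color red → {1, 4, 8}; color blue → {3, 9}; color green → {5, 6}; color yellow → {2, 7}. Each edge has distinct colors on its endpoints.

4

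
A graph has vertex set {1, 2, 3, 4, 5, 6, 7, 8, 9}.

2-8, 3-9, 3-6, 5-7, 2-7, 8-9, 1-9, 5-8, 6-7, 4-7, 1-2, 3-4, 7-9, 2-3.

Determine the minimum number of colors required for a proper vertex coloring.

2 and 3 are adjacent, so at least 2 colors are needed.
2 colors suffice: color a → {1, 3, 7, 8}; color b → {2, 4, 5, 6, 9}. No two adjacent vertices share a color.

2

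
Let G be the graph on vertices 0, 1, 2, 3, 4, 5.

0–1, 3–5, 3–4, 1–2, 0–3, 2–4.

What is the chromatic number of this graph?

The cycle 0-1-2-4-3-0 has odd length 5, so it cannot be 2-colored; at least 3 colors are needed.
3 colors suffice: 0=c, 1=b, 2=a, 3=a, 4=b, 5=b. No two adjacent vertices share a color.

3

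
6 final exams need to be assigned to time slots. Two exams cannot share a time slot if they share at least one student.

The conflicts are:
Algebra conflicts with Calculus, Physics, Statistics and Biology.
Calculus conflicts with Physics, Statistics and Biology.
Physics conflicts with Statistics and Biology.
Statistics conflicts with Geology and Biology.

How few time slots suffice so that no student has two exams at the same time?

5

Algebra, Calculus, Physics, Statistics, Biology pairwise conflict, so at least 5 time slots are needed.
Using 5 time slots: Algebra=4, Calculus=3, Physics=5, Statistics=1, Geology=2, Biology=2. Every pair that conflicts lands in different time slots.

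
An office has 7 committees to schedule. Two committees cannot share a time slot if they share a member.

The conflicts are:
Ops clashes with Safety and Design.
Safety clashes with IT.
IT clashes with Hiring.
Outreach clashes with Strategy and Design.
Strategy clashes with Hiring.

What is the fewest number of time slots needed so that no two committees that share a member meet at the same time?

3

The cycle Outreach-Design-Ops-Safety-IT-Hiring-Strategy-Outreach has odd length 7, so it cannot be 2-colored; at least 3 time slots are needed.
3 time slots suffice: time slot 1 → {Safety, Outreach, Hiring}; time slot 2 → {Ops, IT, Strategy}; time slot 3 → {Design}. Each listed conflict is separated.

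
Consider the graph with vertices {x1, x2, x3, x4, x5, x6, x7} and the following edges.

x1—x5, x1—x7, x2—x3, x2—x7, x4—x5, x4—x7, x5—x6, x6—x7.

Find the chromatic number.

2

x1 and x5 are adjacent, so at least 2 colors are needed.
2 colors suffice: color 1 → {x3, x5, x7}; color 2 → {x1, x2, x4, x6}. No two adjacent vertices share a color.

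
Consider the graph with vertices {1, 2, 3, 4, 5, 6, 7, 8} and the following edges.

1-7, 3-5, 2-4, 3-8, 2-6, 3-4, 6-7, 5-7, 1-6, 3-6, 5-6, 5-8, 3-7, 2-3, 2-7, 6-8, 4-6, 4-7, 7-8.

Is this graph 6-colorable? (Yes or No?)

Yes

The chromatic number is 5. 2, 3, 4, 6, 7 are mutually adjacent (a clique of size 5), so at least 5 colors are needed.
5 colors suffice: color red → {6}; color blue → {7}; color green → {1, 3}; color yellow → {2, 5}; color purple → {4, 8}.
Since 6 ≥ 5, a proper 6-coloring certainly exists.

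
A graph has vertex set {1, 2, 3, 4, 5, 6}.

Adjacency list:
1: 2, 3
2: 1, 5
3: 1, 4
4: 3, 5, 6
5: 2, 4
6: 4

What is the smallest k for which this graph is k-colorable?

3

The cycle 4-3-1-2-5-4 has odd length 5, so it cannot be 2-colored; at least 3 colors are needed.
A valid assignment using 3 colors: 1=a, 2=b, 3=b, 4=a, 5=c, 6=b. Each edge has distinct colors on its endpoints.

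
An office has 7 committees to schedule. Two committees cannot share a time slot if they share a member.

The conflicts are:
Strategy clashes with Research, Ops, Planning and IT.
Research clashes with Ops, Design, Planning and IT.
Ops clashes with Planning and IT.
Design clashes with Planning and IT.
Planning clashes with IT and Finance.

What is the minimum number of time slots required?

Strategy, Research, Ops, Planning, IT pairwise conflict, so at least 5 time slots are needed.
A valid assignment using 5 time slots: Strategy=4, Research=2, Ops=5, Design=4, Planning=1, IT=3, Finance=2. Each listed conflict is separated.

5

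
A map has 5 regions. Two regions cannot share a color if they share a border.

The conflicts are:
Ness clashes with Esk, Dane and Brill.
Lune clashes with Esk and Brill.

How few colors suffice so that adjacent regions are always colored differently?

Ness and Brill conflict, so at least 2 colors are needed.
2 colors suffice: color 1 → {Ness, Lune}; color 2 → {Esk, Dane, Brill}. Each listed conflict is separated.

2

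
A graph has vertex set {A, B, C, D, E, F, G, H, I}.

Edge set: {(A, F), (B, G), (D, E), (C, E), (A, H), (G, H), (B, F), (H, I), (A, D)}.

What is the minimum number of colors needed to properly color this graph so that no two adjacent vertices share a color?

3

The cycle G-H-A-F-B-G has odd length 5, so it cannot be 2-colored; at least 3 colors are needed.
A valid assignment using 3 colors: A=1, B=1, C=2, D=2, E=1, F=2, G=3, H=2, I=1. No two adjacent vertices share a color.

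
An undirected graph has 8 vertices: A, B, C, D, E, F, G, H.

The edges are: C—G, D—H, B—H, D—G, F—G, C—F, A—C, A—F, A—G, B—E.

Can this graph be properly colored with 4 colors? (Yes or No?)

The chromatic number is 4. A, C, F, G form a clique, so at least 4 colors are needed.
One proper 4-coloring: A=blue, B=red, C=yellow, D=green, E=blue, F=green, G=red, H=blue.
That is already a proper 4-coloring.

Yes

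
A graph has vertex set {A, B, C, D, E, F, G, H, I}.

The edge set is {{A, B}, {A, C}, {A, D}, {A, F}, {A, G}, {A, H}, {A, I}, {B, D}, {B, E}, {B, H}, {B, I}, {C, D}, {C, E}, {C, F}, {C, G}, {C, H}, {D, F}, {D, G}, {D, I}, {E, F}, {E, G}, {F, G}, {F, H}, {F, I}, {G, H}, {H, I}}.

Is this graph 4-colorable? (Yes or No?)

No

A, C, F, G, H are pairwise adjacent (a clique of size 5), so at least 5 colors are needed.
So 4 colors are not enough.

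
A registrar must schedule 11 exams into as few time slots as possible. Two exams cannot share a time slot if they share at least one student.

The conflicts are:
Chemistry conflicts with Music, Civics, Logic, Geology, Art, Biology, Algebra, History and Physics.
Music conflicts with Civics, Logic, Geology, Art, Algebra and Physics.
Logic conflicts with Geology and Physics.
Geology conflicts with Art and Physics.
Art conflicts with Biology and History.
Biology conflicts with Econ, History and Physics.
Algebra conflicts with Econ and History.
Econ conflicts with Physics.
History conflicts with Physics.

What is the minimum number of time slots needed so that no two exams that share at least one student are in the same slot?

Chemistry, Music, Logic, Geology, Physics are mutually in conflict, so at least 5 time slots are needed.
5 time slots suffice: Chemistry=1, Music=2, Civics=3, Logic=5, Geology=4, Art=3, Biology=2, Algebra=3, Econ=1, History=4, Physics=3. Every pair that conflicts lands in different time slots.

5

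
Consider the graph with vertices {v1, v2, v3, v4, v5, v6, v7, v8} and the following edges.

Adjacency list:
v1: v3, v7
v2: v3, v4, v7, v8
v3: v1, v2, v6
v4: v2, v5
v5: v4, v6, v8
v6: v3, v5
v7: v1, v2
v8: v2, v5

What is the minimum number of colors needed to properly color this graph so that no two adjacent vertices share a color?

3

The cycle v8-v2-v3-v6-v5-v8 has odd length 5, so it cannot be 2-colored; at least 3 colors are needed.
3 colors suffice: color red → {v1, v2, v5}; color blue → {v3, v4, v7, v8}; color green → {v6}. No two adjacent vertices share a color.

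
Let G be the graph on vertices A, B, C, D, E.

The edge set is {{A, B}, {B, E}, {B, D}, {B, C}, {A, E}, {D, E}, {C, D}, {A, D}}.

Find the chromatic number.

4

A, B, D, E are pairwise adjacent (a clique of size 4), so at least 4 colors are needed.
4 colors suffice: color 1 → {D}; color 2 → {B}; color 3 → {A, C}; color 4 → {E}. Each edge has distinct colors on its endpoints.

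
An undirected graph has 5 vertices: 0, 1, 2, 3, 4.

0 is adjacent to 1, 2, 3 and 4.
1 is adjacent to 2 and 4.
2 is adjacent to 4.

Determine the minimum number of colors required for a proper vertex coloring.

0, 1, 2, 4 are mutually adjacent (a clique of size 4), so at least 4 colors are needed.
4 colors suffice: color red → {0}; color blue → {3, 4}; color green → {1}; color yellow → {2}. No two adjacent vertices share a color.

4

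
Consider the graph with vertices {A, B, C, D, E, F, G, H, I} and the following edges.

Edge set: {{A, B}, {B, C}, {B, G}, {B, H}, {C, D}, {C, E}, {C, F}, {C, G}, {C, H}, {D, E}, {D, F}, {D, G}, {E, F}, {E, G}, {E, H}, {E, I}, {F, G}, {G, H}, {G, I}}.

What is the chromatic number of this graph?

5

C, D, E, F, G are pairwise adjacent (a clique of size 5), so at least 5 colors are needed.
One proper 5-coloring: A=1, B=2, C=3, D=5, E=2, F=4, G=1, H=4, I=3. Every edge joins two different colors.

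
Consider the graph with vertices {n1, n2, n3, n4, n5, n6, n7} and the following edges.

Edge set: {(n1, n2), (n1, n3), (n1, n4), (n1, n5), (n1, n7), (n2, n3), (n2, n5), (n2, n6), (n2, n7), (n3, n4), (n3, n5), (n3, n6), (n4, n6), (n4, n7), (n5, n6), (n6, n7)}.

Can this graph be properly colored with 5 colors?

Yes

The chromatic number is 4. n2, n3, n5, n6 are mutually adjacent (a clique of size 4), so at least 4 colors are needed.
A valid assignment using 4 colors: n1=B, n2=G, n3=R, n4=G, n5=Y, n6=B, n7=R.
Since 5 ≥ 4, a proper 5-coloring certainly exists.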